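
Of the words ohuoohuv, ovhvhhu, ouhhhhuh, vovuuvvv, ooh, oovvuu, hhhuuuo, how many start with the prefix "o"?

Traverse to the node for "o", then collect every word in that subtree.
Matches: "ohuoohuv", "ooh", "oovvuu", "ouhhhhuh", "ovhvhhu"
Count: 5

5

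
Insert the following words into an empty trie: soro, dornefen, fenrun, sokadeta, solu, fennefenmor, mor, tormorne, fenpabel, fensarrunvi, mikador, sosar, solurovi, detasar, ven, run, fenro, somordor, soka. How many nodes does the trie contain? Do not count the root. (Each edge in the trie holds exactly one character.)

Insert word by word; a character creates a node only if that edge doesn't already exist:
  "soro" → 4 new (s, o, r, o)
  "dornefen" → 8 new (d, o, r, n, e, f, e, n)
  "fenrun" → 6 new (f, e, n, r, u, n)
  "sokadeta" → prefix "so" already present; 6 new (k, a, d, e, t, a)
  "solu" → prefix "so" already present; 2 new (l, u)
  "fennefenmor" → prefix "fen" already present; 8 new (n, e, f, e, n, m, o, r)
  "mor" → 3 new (m, o, r)
  "tormorne" → 8 new (t, o, r, m, o, r, n, e)
  "fenpabel" → prefix "fen" already present; 5 new (p, a, b, e, l)
  "fensarrunvi" → prefix "fen" already present; 8 new (s, a, r, r, u, n, v, i)
  "mikador" → prefix "m" already present; 6 new (i, k, a, d, o, r)
  "sosar" → prefix "so" already present; 3 new (s, a, r)
  "solurovi" → prefix "solu" already present; 4 new (r, o, v, i)
  "detasar" → prefix "d" already present; 6 new (e, t, a, s, a, r)
  "ven" → 3 new (v, e, n)
  "run" → 3 new (r, u, n)
  "fenro" → prefix "fenr" already present; 1 new (o)
  "somordor" → prefix "so" already present; 6 new (m, o, r, d, o, r)
  "soka" → prefix "soka" already present; 0 new (none)
Total nodes = 4 + 8 + 6 + 6 + 2 + 8 + 3 + 8 + 5 + 8 + 6 + 3 + 4 + 6 + 3 + 3 + 1 + 6 + 0 = 90

90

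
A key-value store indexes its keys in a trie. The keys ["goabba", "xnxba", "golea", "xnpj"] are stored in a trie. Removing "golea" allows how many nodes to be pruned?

After clearing the end-marker at "golea", prune upward until reaching a node still needed by another word.
The suffix "lea" (3 nodes) is used only by "golea"; the node for "go" still has the child "a", so pruning stops there.
Nodes removed: 3

3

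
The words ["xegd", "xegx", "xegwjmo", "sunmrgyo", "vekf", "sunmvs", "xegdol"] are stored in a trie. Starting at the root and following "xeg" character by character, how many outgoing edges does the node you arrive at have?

Follow the path "xeg" to its node, then look at its outgoing edges.
Characters that immediately follow "xeg" among the stored strings: {d, w, x}.
That node has 3 child edges.

3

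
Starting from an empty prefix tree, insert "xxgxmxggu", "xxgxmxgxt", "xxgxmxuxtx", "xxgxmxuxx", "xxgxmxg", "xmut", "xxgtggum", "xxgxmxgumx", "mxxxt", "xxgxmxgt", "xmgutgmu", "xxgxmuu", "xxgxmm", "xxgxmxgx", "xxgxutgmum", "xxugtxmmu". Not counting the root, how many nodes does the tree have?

55

Insert word by word; a character creates a node only if that edge doesn't already exist:
  "xxgxmxggu" → 9 new (x, x, g, x, m, x, g, g, u)
  "xxgxmxgxt" → prefix "xxgxmxg" already present; 2 new (x, t)
  "xxgxmxuxtx" → prefix "xxgxmx" already present; 4 new (u, x, t, x)
  "xxgxmxuxx" → prefix "xxgxmxux" already present; 1 new (x)
  "xxgxmxg" → prefix "xxgxmxg" already present; 0 new (none)
  "xmut" → prefix "x" already present; 3 new (m, u, t)
  "xxgtggum" → prefix "xxg" already present; 5 new (t, g, g, u, m)
  "xxgxmxgumx" → prefix "xxgxmxg" already present; 3 new (u, m, x)
  "mxxxt" → 5 new (m, x, x, x, t)
  "xxgxmxgt" → prefix "xxgxmxg" already present; 1 new (t)
  "xmgutgmu" → prefix "xm" already present; 6 new (g, u, t, g, m, u)
  "xxgxmuu" → prefix "xxgxm" already present; 2 new (u, u)
  "xxgxmm" → prefix "xxgxm" already present; 1 new (m)
  "xxgxmxgx" → prefix "xxgxmxgx" already present; 0 new (none)
  "xxgxutgmum" → prefix "xxgx" already present; 6 new (u, t, g, m, u, m)
  "xxugtxmmu" → prefix "xx" already present; 7 new (u, g, t, x, m, m, u)
Total nodes = 9 + 2 + 4 + 1 + 0 + 3 + 5 + 3 + 5 + 1 + 6 + 2 + 1 + 0 + 6 + 7 = 55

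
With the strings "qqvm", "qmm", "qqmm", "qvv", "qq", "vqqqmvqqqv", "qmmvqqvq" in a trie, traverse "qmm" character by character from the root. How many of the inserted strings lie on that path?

Walk "qmm" from the root; an end-of-word marker is hit whenever a stored word is a prefix of "qmm".
Prefixes of the query that are stored words: "qmm"
Count: 1

1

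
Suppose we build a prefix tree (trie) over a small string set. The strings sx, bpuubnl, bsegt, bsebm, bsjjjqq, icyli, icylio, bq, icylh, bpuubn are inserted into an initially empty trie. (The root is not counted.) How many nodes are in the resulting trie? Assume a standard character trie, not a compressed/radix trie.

Trie structure (* marks end of a word):
(root)
├─ b
│  ├─ p
│  │  └─ u
│  │     └─ u
│  │        └─ b
│  │           └─ n *
│  │              └─ l *
│  ├─ q *
│  └─ s
│     ├─ e
│     │  ├─ b
│     │  │  └─ m *
│     │  └─ g
│     │     └─ t *
│     └─ j
│        └─ j
│           └─ j
│              └─ q
│                 └─ q *
├─ i
│  └─ c
│     └─ y
│        └─ l
│           ├─ h *
│           └─ i *
│              └─ o *
└─ s
   └─ x *
Counting every labelled node above: 28.

28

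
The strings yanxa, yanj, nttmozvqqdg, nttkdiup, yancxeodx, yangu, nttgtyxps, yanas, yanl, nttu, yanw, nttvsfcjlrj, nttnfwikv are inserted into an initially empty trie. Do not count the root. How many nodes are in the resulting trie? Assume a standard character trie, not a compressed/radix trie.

55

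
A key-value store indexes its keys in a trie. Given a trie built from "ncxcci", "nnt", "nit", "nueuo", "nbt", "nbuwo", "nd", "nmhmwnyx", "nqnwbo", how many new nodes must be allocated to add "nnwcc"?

3

Walking "nnwcc" from the root, the first 2 characters ("nn") follow existing edges; "w" is the first miss.
So 5 − 2 = 3 new nodes.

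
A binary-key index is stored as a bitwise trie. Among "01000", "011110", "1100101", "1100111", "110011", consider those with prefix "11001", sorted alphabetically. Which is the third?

DFS of the "11001" subtree visits, in order: "1100101", "110011", "1100111"
The 3rd is 1100111.

1100111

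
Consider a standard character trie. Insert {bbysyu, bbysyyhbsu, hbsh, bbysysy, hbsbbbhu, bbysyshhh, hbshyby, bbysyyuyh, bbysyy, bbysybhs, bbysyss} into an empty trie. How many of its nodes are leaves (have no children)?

Leaves are exactly the stored words that no other stored word extends.
Those words: "bbysybhs", "bbysyshhh", "bbysyss", "bbysysy", "bbysyu", "bbysyyhbsu", "bbysyyuyh", "hbsbbbhu", "hbshyby"
Leaf count: 9

9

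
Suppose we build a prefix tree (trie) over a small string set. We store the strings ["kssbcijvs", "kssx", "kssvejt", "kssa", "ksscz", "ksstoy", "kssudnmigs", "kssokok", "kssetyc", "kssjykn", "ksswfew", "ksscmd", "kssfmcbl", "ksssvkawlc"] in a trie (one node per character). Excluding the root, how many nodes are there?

Count nodes per top-level branch (shared prefixes stored once):
  'k'-branch (kssa, kssbcijvs, ksscmd, ksscz, kssetyc, kssfmcbl, kssjykn, kssokok, ksssvkawlc, ksstoy, kssudnmigs, kssvejt, ksswfew, kssx): 57 nodes
Sum: 57

57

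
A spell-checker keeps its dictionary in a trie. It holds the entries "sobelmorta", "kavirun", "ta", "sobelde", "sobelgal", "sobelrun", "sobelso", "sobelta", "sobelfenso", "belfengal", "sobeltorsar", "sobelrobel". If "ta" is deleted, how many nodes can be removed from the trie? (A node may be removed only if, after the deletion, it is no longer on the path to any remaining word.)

After clearing the end-marker at "ta", prune upward until reaching a node still needed by another word.
No other word shares any prefix with "ta", so all 2 of its nodes go.
Nodes removed: 2

2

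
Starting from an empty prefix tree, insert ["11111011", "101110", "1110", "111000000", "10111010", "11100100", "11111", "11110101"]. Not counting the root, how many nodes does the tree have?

Trie structure (* marks end of a word):
(root)
└─ 1
   ├─ 0
   │  └─ 1
   │     └─ 1
   │        └─ 1
   │           └─ 0 *
   │              └─ 1
   │                 └─ 0 *
   └─ 1
      └─ 1
         ├─ 0 *
         │  └─ 0
         │     ├─ 0
         │     │  └─ 0
         │     │     └─ 0
         │     │        └─ 0 *
         │     └─ 1
         │        └─ 0
         │           └─ 0 *
         └─ 1
            ├─ 0
            │  └─ 1
            │     └─ 0
            │        └─ 1 *
            └─ 1 *
               └─ 0
                  └─ 1
                     └─ 1 *
Counting every labelled node above: 28.

28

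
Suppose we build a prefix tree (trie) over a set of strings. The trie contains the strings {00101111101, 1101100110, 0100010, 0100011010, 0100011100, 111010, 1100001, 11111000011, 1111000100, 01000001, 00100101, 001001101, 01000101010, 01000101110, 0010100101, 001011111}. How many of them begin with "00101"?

3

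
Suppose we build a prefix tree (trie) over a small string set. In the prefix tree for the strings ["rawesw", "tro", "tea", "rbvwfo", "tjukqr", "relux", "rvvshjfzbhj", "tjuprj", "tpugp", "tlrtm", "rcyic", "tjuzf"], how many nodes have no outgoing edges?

12

Leaves are exactly the stored words that no other stored word extends.
Those words: "rawesw", "rbvwfo", "rcyic", "relux", "rvvshjfzbhj", "tea", "tjukqr", "tjuprj", "tjuzf", "tlrtm", "tpugp", "tro"
Leaf count: 12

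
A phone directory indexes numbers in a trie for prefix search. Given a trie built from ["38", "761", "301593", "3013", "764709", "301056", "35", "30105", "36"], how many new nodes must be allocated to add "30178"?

2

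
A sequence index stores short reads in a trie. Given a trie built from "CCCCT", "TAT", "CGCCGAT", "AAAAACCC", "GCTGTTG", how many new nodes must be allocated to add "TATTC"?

Walking "TATTC" from the root, the first 3 characters ("TAT") follow existing edges; "T" is the first miss.
So 5 − 3 = 2 new nodes.

2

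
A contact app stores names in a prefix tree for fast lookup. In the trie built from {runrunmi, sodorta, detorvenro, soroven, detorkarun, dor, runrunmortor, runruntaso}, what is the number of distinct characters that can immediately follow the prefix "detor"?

Follow the path "detor" to its node, then look at its outgoing edges.
Characters that immediately follow "detor" among the stored strings: {k, v}.
That node has 2 child edges.

2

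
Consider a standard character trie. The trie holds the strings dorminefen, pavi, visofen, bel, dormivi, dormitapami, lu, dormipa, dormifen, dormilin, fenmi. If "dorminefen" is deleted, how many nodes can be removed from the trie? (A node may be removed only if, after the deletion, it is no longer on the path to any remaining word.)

5

Walk "dorminefen" from the leaf back toward the root, removing each node that no remaining word uses.
The suffix "nefen" (5 nodes) is used only by "dorminefen"; the node for "dormi" still has the child "v", so pruning stops there.
Nodes removed: 5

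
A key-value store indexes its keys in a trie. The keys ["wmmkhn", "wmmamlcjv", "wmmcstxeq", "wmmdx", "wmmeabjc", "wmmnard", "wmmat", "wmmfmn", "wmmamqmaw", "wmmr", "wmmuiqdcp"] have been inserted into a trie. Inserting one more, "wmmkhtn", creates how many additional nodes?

2

The longest prefix of "wmmkhtn" already in the trie is "wmmkh" (length 5).
Each of the 2 remaining characters creates one node.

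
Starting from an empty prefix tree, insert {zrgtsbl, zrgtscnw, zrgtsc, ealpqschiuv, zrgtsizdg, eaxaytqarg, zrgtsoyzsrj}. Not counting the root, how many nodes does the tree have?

39

Trie structure (* marks end of a word):
(root)
├─ e
│  └─ a
│     ├─ l
│     │  └─ p
│     │     └─ q
│     │        └─ s
│     │           └─ c
│     │              └─ h
│     │                 └─ i
│     │                    └─ u
│     │                       └─ v *
│     └─ x
│        └─ a
│           └─ y
│              └─ t
│                 └─ q
│                    └─ a
│                       └─ r
│                          └─ g *
└─ z
   └─ r
      └─ g
         └─ t
            └─ s
               ├─ b
               │  └─ l *
               ├─ c *
               │  └─ n
               │     └─ w *
               ├─ i
               │  └─ z
               │     └─ d
               │        └─ g *
               └─ o
                  └─ y
                     └─ z
                        └─ s
                           └─ r
                              └─ j *
Counting every labelled node above: 39.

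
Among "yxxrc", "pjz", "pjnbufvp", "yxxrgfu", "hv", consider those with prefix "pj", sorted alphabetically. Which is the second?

Filter for "pj…" and sort: "pjnbufvp", "pjz"
The 2nd is pjz.

pjz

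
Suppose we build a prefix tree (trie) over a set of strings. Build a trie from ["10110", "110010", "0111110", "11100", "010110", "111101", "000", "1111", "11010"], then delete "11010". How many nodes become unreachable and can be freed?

A node on "11010"'s path can go only if nothing else ends at it or branches off below it.
The suffix "10" (2 nodes) is used only by "11010"; the node for "110" still has the child "0", so pruning stops there.
Nodes removed: 2

2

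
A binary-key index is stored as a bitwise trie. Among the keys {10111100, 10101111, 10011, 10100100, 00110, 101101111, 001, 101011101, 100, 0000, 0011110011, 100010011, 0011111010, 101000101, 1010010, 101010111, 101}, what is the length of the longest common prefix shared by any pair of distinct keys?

7

Equivalently: take the maximum, over all pairs, of their longest common prefix length.
e.g. "1010010" and "10100100" share the prefix "1010010" of length 7; no pair shares a longer one.
Longest shared-prefix length: 7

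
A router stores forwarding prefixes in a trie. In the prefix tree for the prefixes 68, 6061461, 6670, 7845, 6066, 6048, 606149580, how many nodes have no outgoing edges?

7

Leaves are exactly the stored words that no other stored word extends.
Those words: "6048", "6061461", "606149580", "6066", "6670", "68", "7845"
Leaf count: 7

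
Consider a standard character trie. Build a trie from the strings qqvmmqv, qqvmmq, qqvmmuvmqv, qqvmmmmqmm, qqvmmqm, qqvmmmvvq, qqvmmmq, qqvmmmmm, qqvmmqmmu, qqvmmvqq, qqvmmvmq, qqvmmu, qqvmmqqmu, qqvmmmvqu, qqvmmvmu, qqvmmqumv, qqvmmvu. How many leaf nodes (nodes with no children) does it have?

Leaves are exactly the stored words that no other stored word extends.
Those words: "qqvmmmmm", "qqvmmmmqmm", "qqvmmmq", "qqvmmmvqu", "qqvmmmvvq", "qqvmmqmmu", "qqvmmqqmu", "qqvmmqumv", "qqvmmqv", "qqvmmuvmqv", "qqvmmvmq", "qqvmmvmu", "qqvmmvqq", "qqvmmvu"
Leaf count: 14

14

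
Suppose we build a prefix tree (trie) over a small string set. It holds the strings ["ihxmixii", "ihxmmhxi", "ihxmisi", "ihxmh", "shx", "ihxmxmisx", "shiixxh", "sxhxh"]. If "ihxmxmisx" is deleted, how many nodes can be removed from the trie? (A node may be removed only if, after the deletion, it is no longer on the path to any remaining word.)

A node on "ihxmxmisx"'s path can go only if nothing else ends at it or branches off below it.
The suffix "xmisx" (5 nodes) is used only by "ihxmxmisx"; the node for "ihxm" still has the child "i", so pruning stops there.
Nodes removed: 5

5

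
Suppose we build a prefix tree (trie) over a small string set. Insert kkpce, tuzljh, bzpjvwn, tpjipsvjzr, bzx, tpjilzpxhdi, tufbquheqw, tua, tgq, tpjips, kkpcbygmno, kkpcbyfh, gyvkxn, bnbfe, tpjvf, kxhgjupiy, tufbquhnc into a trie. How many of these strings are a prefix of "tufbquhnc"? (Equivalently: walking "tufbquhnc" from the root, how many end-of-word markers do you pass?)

Check each prefix of "tufbquhnc" against the stored set — each match is an end-marker on the path.
Prefixes of the query that are stored words: "tufbquhnc"
Count: 1

1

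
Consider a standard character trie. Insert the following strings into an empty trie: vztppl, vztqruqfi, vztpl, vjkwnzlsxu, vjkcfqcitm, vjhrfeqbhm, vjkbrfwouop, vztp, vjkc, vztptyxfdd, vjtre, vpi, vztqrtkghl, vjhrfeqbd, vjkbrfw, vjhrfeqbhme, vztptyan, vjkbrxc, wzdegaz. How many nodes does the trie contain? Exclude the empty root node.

74

Insert word by word; a character creates a node only if that edge doesn't already exist:
  "vztppl" → 6 new (v, z, t, p, p, l)
  "vztqruqfi" → prefix "vzt" already present; 6 new (q, r, u, q, f, i)
  "vztpl" → prefix "vztp" already present; 1 new (l)
  "vjkwnzlsxu" → prefix "v" already present; 9 new (j, k, w, n, z, l, s, x, u)
  "vjkcfqcitm" → prefix "vjk" already present; 7 new (c, f, q, c, i, t, m)
  "vjhrfeqbhm" → prefix "vj" already present; 8 new (h, r, f, e, q, b, h, m)
  "vjkbrfwouop" → prefix "vjk" already present; 8 new (b, r, f, w, o, u, o, p)
  "vztp" → prefix "vztp" already present; 0 new (none)
  "vjkc" → prefix "vjkc" already present; 0 new (none)
  "vztptyxfdd" → prefix "vztp" already present; 6 new (t, y, x, f, d, d)
  "vjtre" → prefix "vj" already present; 3 new (t, r, e)
  "vpi" → prefix "v" already present; 2 new (p, i)
  "vztqrtkghl" → prefix "vztqr" already present; 5 new (t, k, g, h, l)
  "vjhrfeqbd" → prefix "vjhrfeqb" already present; 1 new (d)
  "vjkbrfw" → prefix "vjkbrfw" already present; 0 new (none)
  "vjhrfeqbhme" → prefix "vjhrfeqbhm" already present; 1 new (e)
  "vztptyan" → prefix "vztpty" already present; 2 new (a, n)
  "vjkbrxc" → prefix "vjkbr" already present; 2 new (x, c)
  "wzdegaz" → 7 new (w, z, d, e, g, a, z)
Total nodes = 6 + 6 + 1 + 9 + 7 + 8 + 8 + 0 + 0 + 6 + 3 + 2 + 5 + 1 + 0 + 1 + 2 + 2 + 7 = 74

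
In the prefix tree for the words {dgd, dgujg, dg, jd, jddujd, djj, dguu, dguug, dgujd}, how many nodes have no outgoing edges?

6

Leaves are exactly the stored words that no other stored word extends.
Those words: "dgd", "dgujd", "dgujg", "dguug", "djj", "jddujd"
Leaf count: 6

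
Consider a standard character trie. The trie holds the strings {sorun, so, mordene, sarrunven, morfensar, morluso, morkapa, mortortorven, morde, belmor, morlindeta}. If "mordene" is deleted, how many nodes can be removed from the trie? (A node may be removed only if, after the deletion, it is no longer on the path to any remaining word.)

A node on "mordene"'s path can go only if nothing else ends at it or branches off below it.
The suffix "ne" (2 nodes) is used only by "mordene"; "morde" is itself a stored word, so pruning stops there.
Nodes removed: 2

2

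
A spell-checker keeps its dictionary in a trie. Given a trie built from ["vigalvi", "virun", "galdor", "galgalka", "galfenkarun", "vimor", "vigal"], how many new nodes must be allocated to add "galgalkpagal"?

"galgalk" is already a path in the trie; the remaining "pagal" must be added.
So 12 − 7 = 5 new nodes.

5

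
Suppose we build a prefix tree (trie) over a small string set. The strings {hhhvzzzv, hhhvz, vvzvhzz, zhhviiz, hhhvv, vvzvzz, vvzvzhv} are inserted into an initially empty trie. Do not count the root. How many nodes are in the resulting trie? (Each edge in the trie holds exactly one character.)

27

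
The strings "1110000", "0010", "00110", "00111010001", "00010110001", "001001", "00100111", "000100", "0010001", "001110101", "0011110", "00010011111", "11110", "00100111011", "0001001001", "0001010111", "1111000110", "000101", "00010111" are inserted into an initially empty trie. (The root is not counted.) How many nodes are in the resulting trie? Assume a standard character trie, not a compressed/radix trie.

Insert word by word; a character creates a node only if that edge doesn't already exist:
  "1110000" → 7 new (1, 1, 1, 0, 0, 0, 0)
  "0010" → 4 new (0, 0, 1, 0)
  "00110" → prefix "001" already present; 2 new (1, 0)
  "00111010001" → prefix "0011" already present; 7 new (1, 0, 1, 0, 0, 0, 1)
  "00010110001" → prefix "00" already present; 9 new (0, 1, 0, 1, 1, 0, 0, 0, 1)
  "001001" → prefix "0010" already present; 2 new (0, 1)
  "00100111" → prefix "001001" already present; 2 new (1, 1)
  "000100" → prefix "00010" already present; 1 new (0)
  "0010001" → prefix "00100" already present; 2 new (0, 1)
  "001110101" → prefix "00111010" already present; 1 new (1)
  "0011110" → prefix "00111" already present; 2 new (1, 0)
  "00010011111" → prefix "000100" already present; 5 new (1, 1, 1, 1, 1)
  "11110" → prefix "111" already present; 2 new (1, 0)
  "00100111011" → prefix "00100111" already present; 3 new (0, 1, 1)
  "0001001001" → prefix "0001001" already present; 3 new (0, 0, 1)
  "0001010111" → prefix "000101" already present; 4 new (0, 1, 1, 1)
  "1111000110" → prefix "11110" already present; 5 new (0, 0, 1, 1, 0)
  "000101" → prefix "000101" already present; 0 new (none)
  "00010111" → prefix "0001011" already present; 1 new (1)
Total nodes = 7 + 4 + 2 + 7 + 9 + 2 + 2 + 1 + 2 + 1 + 2 + 5 + 2 + 3 + 3 + 4 + 5 + 0 + 1 = 62

62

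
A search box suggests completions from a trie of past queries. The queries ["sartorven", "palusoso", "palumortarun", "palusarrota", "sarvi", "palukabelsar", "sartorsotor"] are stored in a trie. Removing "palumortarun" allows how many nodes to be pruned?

A node on "palumortarun"'s path can go only if nothing else ends at it or branches off below it.
The suffix "mortarun" (8 nodes) is used only by "palumortarun"; the node for "palu" still has the child "s", so pruning stops there.
Nodes removed: 8

8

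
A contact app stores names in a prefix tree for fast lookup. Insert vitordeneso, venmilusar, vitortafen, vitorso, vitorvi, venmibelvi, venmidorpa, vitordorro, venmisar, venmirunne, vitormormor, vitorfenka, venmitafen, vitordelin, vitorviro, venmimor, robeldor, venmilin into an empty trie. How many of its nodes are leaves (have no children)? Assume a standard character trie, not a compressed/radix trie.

17

Leaves are exactly the stored words that no other stored word extends.
Those words: "robeldor", "venmibelvi", "venmidorpa", "venmilin", "venmilusar", "venmimor", "venmirunne", "venmisar", "venmitafen", "vitordelin", "vitordeneso", "vitordorro", "vitorfenka", "vitormormor", "vitorso", "vitortafen", "vitorviro"
Leaf count: 17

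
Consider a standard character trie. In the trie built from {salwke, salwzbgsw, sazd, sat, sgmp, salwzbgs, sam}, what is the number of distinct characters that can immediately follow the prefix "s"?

Walk "s" from the root, arriving at one node.
Characters that immediately follow "s" among the stored strings: {a, g}.
That node has 2 child edges.

2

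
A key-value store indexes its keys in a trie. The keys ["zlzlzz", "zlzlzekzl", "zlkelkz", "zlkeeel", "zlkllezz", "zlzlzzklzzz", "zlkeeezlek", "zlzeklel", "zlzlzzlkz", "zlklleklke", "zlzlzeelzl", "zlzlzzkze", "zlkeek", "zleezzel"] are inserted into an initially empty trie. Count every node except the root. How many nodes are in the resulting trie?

Count nodes per top-level branch (shared prefixes stored once):
  'z'-branch (zleezzel, zlkeeel, zlkeeezlek, zlkeek, zlkelkz, zlklleklke, zlkllezz, zlzeklel, zlzlzeelzl, zlzlzekzl, zlzlzz, zlzlzzklzzz, zlzlzzkze, zlzlzzlkz): 57 nodes
Sum: 57

57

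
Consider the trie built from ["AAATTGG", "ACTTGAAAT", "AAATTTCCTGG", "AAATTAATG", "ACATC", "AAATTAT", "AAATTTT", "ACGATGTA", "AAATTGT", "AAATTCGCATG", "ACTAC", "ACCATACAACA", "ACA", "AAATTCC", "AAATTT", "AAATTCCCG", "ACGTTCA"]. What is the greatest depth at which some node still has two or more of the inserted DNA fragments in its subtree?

7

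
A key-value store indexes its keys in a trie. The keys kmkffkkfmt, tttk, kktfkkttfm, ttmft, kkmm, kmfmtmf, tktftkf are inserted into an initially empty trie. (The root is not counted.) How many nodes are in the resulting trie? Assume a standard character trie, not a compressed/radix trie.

Trace insertions, counting only characters that open a new branch:
  "kmkffkkfmt" → 10 new (k, m, k, f, f, k, k, f, m, t)
  "tttk" → 4 new (t, t, t, k)
  "kktfkkttfm" → prefix "k" already present; 9 new (k, t, f, k, k, t, t, f, m)
  "ttmft" → prefix "tt" already present; 3 new (m, f, t)
  "kkmm" → prefix "kk" already present; 2 new (m, m)
  "kmfmtmf" → prefix "km" already present; 5 new (f, m, t, m, f)
  "tktftkf" → prefix "t" already present; 6 new (k, t, f, t, k, f)
Total nodes = 10 + 4 + 9 + 3 + 2 + 5 + 6 = 39

39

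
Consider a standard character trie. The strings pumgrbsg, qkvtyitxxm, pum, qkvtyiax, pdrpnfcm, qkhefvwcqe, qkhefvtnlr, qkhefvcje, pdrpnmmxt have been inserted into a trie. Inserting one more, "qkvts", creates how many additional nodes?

1

Walking "qkvts" from the root, the first 4 characters ("qkvt") follow existing edges; "s" is the first miss.
Each of the 1 remaining characters creates one node.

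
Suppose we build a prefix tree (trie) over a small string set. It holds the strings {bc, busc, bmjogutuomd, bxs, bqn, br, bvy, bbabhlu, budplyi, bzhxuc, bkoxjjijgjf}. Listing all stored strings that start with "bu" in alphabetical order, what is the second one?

busc

Words with prefix "bu", in lexicographic order: "budplyi", "busc"
Position 2: busc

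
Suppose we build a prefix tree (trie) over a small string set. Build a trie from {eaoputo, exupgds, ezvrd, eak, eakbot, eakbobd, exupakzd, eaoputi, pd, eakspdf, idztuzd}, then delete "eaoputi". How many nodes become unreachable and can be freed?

A node on "eaoputi"'s path can go only if nothing else ends at it or branches off below it.
The suffix "i" (1 node) is used only by "eaoputi"; the node for "eaoput" still has the child "o", so pruning stops there.
Nodes removed: 1

1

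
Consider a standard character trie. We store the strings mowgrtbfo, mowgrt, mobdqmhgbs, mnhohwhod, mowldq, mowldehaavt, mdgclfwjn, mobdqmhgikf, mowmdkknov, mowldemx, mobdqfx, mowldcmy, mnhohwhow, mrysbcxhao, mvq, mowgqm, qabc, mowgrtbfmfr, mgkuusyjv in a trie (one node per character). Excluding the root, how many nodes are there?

88

For each word, the new-node count is its length minus the longest prefix already in the trie:
  "mowgrtbfo" → 9 new (m, o, w, g, r, t, b, f, o)
  "mowgrt" → prefix "mowgrt" already present; 0 new (none)
  "mobdqmhgbs" → prefix "mo" already present; 8 new (b, d, q, m, h, g, b, s)
  "mnhohwhod" → prefix "m" already present; 8 new (n, h, o, h, w, h, o, d)
  "mowldq" → prefix "mow" already present; 3 new (l, d, q)
  "mowldehaavt" → prefix "mowld" already present; 6 new (e, h, a, a, v, t)
  "mdgclfwjn" → prefix "m" already present; 8 new (d, g, c, l, f, w, j, n)
  "mobdqmhgikf" → prefix "mobdqmhg" already present; 3 new (i, k, f)
  "mowmdkknov" → prefix "mow" already present; 7 new (m, d, k, k, n, o, v)
  "mowldemx" → prefix "mowlde" already present; 2 new (m, x)
  "mobdqfx" → prefix "mobdq" already present; 2 new (f, x)
  "mowldcmy" → prefix "mowld" already present; 3 new (c, m, y)
  "mnhohwhow" → prefix "mnhohwho" already present; 1 new (w)
  "mrysbcxhao" → prefix "m" already present; 9 new (r, y, s, b, c, x, h, a, o)
  "mvq" → prefix "m" already present; 2 new (v, q)
  "mowgqm" → prefix "mowg" already present; 2 new (q, m)
  "qabc" → 4 new (q, a, b, c)
  "mowgrtbfmfr" → prefix "mowgrtbf" already present; 3 new (m, f, r)
  "mgkuusyjv" → prefix "m" already present; 8 new (g, k, u, u, s, y, j, v)
Total nodes = 9 + 0 + 8 + 8 + 3 + 6 + 8 + 3 + 7 + 2 + 2 + 3 + 1 + 9 + 2 + 2 + 4 + 3 + 8 = 88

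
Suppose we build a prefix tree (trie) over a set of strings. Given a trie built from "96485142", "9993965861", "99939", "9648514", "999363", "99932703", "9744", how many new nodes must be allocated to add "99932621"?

3

The longest prefix of "99932621" already in the trie is "99932" (length 5).
New nodes needed: |"99932621"| − 5 = 8 − 5 = 3.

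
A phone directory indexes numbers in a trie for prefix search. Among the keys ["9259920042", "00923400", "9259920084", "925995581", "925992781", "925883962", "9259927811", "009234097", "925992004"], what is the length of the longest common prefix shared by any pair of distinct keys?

Equivalently: take the maximum, over all pairs, of their longest common prefix length.
e.g. "925992004" and "9259920042" share the prefix "925992004" of length 9; no pair shares a longer one.
Longest shared-prefix length: 9

9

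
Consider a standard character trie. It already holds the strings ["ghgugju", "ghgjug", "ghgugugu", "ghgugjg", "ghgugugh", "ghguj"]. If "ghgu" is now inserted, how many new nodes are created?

"ghgu" is already a full path in the trie; only an end-marker is added.
No new nodes are needed: 0.

0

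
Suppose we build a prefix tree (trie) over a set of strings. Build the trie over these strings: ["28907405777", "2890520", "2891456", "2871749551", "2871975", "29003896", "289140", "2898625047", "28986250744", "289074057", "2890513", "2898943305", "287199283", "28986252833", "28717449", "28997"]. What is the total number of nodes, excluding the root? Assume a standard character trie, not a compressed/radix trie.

For each word, the new-node count is its length minus the longest prefix already in the trie:
  "28907405777" → 11 new (2, 8, 9, 0, 7, 4, 0, 5, 7, 7, 7)
  "2890520" → prefix "2890" already present; 3 new (5, 2, 0)
  "2891456" → prefix "289" already present; 4 new (1, 4, 5, 6)
  "2871749551" → prefix "28" already present; 8 new (7, 1, 7, 4, 9, 5, 5, 1)
  "2871975" → prefix "2871" already present; 3 new (9, 7, 5)
  "29003896" → prefix "2" already present; 7 new (9, 0, 0, 3, 8, 9, 6)
  "289140" → prefix "28914" already present; 1 new (0)
  "2898625047" → prefix "289" already present; 7 new (8, 6, 2, 5, 0, 4, 7)
  "28986250744" → prefix "28986250" already present; 3 new (7, 4, 4)
  "289074057" → prefix "289074057" already present; 0 new (none)
  "2890513" → prefix "28905" already present; 2 new (1, 3)
  "2898943305" → prefix "2898" already present; 6 new (9, 4, 3, 3, 0, 5)
  "287199283" → prefix "28719" already present; 4 new (9, 2, 8, 3)
  "28986252833" → prefix "2898625" already present; 4 new (2, 8, 3, 3)
  "28717449" → prefix "287174" already present; 2 new (4, 9)
  "28997" → prefix "289" already present; 2 new (9, 7)
Total nodes = 11 + 3 + 4 + 8 + 3 + 7 + 1 + 7 + 3 + 0 + 2 + 6 + 4 + 4 + 2 + 2 = 67

67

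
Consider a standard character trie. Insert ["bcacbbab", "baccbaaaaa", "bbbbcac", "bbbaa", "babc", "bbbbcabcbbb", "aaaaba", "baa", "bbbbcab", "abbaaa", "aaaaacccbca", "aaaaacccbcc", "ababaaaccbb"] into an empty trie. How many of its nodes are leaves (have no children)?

12

Leaves are exactly the stored words that no other stored word extends.
Those words: "aaaaacccbca", "aaaaacccbcc", "aaaaba", "ababaaaccbb", "abbaaa", "baa", "babc", "baccbaaaaa", "bbbaa", "bbbbcabcbbb", "bbbbcac", "bcacbbab"
Leaf count: 12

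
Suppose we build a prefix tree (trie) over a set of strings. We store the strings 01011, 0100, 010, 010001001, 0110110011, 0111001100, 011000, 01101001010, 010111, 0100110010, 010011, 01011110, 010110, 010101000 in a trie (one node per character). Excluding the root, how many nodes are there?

49

Count nodes per top-level branch (shared prefixes stored once):
  '0'-branch (010, 0100, 010001001, 010011, 0100110010, 010101000, 01011, 010110, 010111, 01011110, 011000, 01101001010, 0110110011, 0111001100): 49 nodes
Sum: 49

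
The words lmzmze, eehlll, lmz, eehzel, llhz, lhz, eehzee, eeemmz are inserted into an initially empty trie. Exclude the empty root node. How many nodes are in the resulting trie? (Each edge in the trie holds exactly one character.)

25

Insert word by word; a character creates a node only if that edge doesn't already exist:
  "lmzmze" → 6 new (l, m, z, m, z, e)
  "eehlll" → 6 new (e, e, h, l, l, l)
  "lmz" → prefix "lmz" already present; 0 new (none)
  "eehzel" → prefix "eeh" already present; 3 new (z, e, l)
  "llhz" → prefix "l" already present; 3 new (l, h, z)
  "lhz" → prefix "l" already present; 2 new (h, z)
  "eehzee" → prefix "eehze" already present; 1 new (e)
  "eeemmz" → prefix "ee" already present; 4 new (e, m, m, z)
Total nodes = 6 + 6 + 0 + 3 + 3 + 2 + 1 + 4 = 25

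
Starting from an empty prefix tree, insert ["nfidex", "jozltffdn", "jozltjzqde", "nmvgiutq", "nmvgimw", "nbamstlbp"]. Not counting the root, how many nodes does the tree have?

37

Trie structure (* marks end of a word):
(root)
├─ j
│  └─ o
│     └─ z
│        └─ l
│           └─ t
│              ├─ f
│              │  └─ f
│              │     └─ d
│              │        └─ n *
│              └─ j
│                 └─ z
│                    └─ q
│                       └─ d
│                          └─ e *
└─ n
   ├─ b
   │  └─ a
   │     └─ m
   │        └─ s
   │           └─ t
   │              └─ l
   │                 └─ b
   │                    └─ p *
   ├─ f
   │  └─ i
   │     └─ d
   │        └─ e
   │           └─ x *
   └─ m
      └─ v
         └─ g
            └─ i
               ├─ m
               │  └─ w *
               └─ u
                  └─ t
                     └─ q *
Counting every labelled node above: 37.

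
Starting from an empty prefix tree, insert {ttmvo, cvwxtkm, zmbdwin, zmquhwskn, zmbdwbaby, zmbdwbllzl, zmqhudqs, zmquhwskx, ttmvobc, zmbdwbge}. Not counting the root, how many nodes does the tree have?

44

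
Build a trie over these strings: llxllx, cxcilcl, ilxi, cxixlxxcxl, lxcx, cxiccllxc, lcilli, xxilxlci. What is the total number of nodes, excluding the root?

47

Insert word by word; a character creates a node only if that edge doesn't already exist:
  "llxllx" → 6 new (l, l, x, l, l, x)
  "cxcilcl" → 7 new (c, x, c, i, l, c, l)
  "ilxi" → 4 new (i, l, x, i)
  "cxixlxxcxl" → prefix "cx" already present; 8 new (i, x, l, x, x, c, x, l)
  "lxcx" → prefix "l" already present; 3 new (x, c, x)
  "cxiccllxc" → prefix "cxi" already present; 6 new (c, c, l, l, x, c)
  "lcilli" → prefix "l" already present; 5 new (c, i, l, l, i)
  "xxilxlci" → 8 new (x, x, i, l, x, l, c, i)
Total nodes = 6 + 7 + 4 + 8 + 3 + 6 + 5 + 8 = 47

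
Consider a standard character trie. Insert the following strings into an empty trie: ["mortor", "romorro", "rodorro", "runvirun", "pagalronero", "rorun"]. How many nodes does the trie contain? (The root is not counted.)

Count nodes per top-level branch (shared prefixes stored once):
  'm'-branch (mortor): 6 nodes
  'p'-branch (pagalronero): 11 nodes
  'r'-branch (rodorro, romorro, rorun, runvirun): 22 nodes
Sum: 39

39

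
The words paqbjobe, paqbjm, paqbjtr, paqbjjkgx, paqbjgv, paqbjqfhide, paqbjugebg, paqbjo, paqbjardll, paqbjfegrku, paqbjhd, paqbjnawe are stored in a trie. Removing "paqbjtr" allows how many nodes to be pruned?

A node on "paqbjtr"'s path can go only if nothing else ends at it or branches off below it.
The suffix "tr" (2 nodes) is used only by "paqbjtr"; the node for "paqbj" still has the child "o", so pruning stops there.
Nodes removed: 2

2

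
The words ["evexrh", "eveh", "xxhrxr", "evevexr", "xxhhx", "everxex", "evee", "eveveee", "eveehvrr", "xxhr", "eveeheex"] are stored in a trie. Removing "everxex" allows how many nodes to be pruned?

After clearing the end-marker at "everxex", prune upward until reaching a node still needed by another word.
The suffix "rxex" (4 nodes) is used only by "everxex"; the node for "eve" still has the child "x", so pruning stops there.
Nodes removed: 4

4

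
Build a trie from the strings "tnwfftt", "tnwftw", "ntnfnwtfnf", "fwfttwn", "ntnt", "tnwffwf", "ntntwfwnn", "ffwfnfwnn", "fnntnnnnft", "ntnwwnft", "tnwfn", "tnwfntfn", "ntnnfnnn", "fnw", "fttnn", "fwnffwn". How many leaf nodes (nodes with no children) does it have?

14

A leaf is a node with no children — equivalently, the end of a word that is not a proper prefix of any other stored word.
Those words: "ffwfnfwnn", "fnntnnnnft", "fnw", "fttnn", "fwfttwn", "fwnffwn", "ntnfnwtfnf", "ntnnfnnn", "ntntwfwnn", "ntnwwnft", "tnwfftt", "tnwffwf", "tnwfntfn", "tnwftw"
Leaf count: 14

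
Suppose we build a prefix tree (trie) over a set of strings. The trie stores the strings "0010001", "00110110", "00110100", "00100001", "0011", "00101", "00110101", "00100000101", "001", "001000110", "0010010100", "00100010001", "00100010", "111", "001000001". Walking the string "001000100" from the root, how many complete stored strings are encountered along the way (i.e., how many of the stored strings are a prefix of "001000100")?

Check each prefix of "001000100" against the stored set — each match is an end-marker on the path.
Prefixes of the query that are stored words: "001", "0010001", "00100010"
Count: 3

3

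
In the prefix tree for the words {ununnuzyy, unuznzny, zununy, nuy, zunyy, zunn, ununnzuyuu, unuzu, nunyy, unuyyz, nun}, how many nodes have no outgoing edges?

Leaves are exactly the stored words that no other stored word extends.
Those words: "nunyy", "nuy", "ununnuzyy", "ununnzuyuu", "unuyyz", "unuznzny", "unuzu", "zunn", "zununy", "zunyy"
Leaf count: 10

10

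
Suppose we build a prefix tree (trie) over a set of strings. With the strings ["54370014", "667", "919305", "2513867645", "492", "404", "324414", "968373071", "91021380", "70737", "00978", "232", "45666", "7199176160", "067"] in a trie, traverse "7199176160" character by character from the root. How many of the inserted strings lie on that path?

Traverse "7199176160" character by character; count nodes along the way that are marked as word ends.
Prefixes of the query that are stored words: "7199176160"
Count: 1

1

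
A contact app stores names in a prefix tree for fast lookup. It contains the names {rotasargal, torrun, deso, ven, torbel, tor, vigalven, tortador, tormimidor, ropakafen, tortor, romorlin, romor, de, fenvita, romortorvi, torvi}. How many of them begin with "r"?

5

Walk to "r"; the words in its subtree are exactly those with that prefix.
Matches: "romor", "romorlin", "romortorvi", "ropakafen", "rotasargal"
Count: 5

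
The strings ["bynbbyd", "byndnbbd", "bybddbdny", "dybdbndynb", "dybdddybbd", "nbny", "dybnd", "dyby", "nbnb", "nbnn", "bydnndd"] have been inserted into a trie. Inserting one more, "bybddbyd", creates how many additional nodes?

"bybddb" is already a path in the trie; the remaining "yd" must be added.
So 8 − 6 = 2 new nodes.

2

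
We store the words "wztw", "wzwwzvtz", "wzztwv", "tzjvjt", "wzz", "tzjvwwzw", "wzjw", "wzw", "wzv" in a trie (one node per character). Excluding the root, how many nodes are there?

For each word, the new-node count is its length minus the longest prefix already in the trie:
  "wztw" → 4 new (w, z, t, w)
  "wzwwzvtz" → prefix "wz" already present; 6 new (w, w, z, v, t, z)
  "wzztwv" → prefix "wz" already present; 4 new (z, t, w, v)
  "tzjvjt" → 6 new (t, z, j, v, j, t)
  "wzz" → prefix "wzz" already present; 0 new (none)
  "tzjvwwzw" → prefix "tzjv" already present; 4 new (w, w, z, w)
  "wzjw" → prefix "wz" already present; 2 new (j, w)
  "wzw" → prefix "wzw" already present; 0 new (none)
  "wzv" → prefix "wz" already present; 1 new (v)
Total nodes = 4 + 6 + 4 + 6 + 0 + 4 + 2 + 0 + 1 = 27

27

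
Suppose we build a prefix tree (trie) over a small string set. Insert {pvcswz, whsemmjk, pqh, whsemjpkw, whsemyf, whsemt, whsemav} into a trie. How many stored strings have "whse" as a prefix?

5

Traverse to the node for "whse", then collect every word in that subtree.
Words under "whse": whsemav, whsemjpkw, whsemmjk, whsemt, whsemyf
Count: 5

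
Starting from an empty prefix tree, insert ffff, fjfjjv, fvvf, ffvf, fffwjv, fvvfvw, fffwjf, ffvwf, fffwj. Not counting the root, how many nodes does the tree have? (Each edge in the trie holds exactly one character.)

Insert word by word; a character creates a node only if that edge doesn't already exist:
  "ffff" → 4 new (f, f, f, f)
  "fjfjjv" → prefix "f" already present; 5 new (j, f, j, j, v)
  "fvvf" → prefix "f" already present; 3 new (v, v, f)
  "ffvf" → prefix "ff" already present; 2 new (v, f)
  "fffwjv" → prefix "fff" already present; 3 new (w, j, v)
  "fvvfvw" → prefix "fvvf" already present; 2 new (v, w)
  "fffwjf" → prefix "fffwj" already present; 1 new (f)
  "ffvwf" → prefix "ffv" already present; 2 new (w, f)
  "fffwj" → prefix "fffwj" already present; 0 new (none)
Total nodes = 4 + 5 + 3 + 2 + 3 + 2 + 1 + 2 + 0 = 22

22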